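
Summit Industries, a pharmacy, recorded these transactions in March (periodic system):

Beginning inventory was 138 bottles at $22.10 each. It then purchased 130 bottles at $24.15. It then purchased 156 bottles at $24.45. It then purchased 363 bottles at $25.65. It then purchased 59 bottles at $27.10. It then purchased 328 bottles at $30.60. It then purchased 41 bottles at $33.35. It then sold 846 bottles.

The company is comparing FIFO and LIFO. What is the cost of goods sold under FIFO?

FIFO COGS: 138 @ $22.10 + 130 @ $24.15 + 156 @ $24.45 + 363 @ $25.65 + 59 @ $27.10 = $20,913.35
LIFO COGS: 41 @ $33.35 + 328 @ $30.60 + 59 @ $27.10 + 363 @ $25.65 + 55 @ $24.45 = $23,658.75

COGS = $20,913.35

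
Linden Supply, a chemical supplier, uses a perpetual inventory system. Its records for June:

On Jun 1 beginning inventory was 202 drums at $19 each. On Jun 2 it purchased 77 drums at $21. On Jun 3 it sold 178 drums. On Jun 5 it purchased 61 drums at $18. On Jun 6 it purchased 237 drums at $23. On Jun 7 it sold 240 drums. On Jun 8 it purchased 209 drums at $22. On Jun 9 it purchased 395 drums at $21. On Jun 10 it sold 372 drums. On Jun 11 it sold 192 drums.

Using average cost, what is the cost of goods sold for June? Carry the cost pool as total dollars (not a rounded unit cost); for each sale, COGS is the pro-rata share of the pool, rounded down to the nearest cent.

COGS = $20,648.44

After Jun 1: 202 on hand, pool $3,838.00 (≈ $19.0000 each)
After Jun 2: 279 on hand, pool $5,455.00 (≈ $19.5520 each)
Jun 3, sell 178: 178/279 × $5,455.00 → $3,480.25
After Jun 5: 162 on hand, pool $3,072.75 (≈ $18.9676 each)
After Jun 6: 399 on hand, pool $8,523.75 (≈ $21.3628 each)
Jun 7, sell 240: 240/399 × $8,523.75 → $5,127.06
After Jun 8: 368 on hand, pool $7,994.69 (≈ $21.7247 each)
After Jun 9: 763 on hand, pool $16,289.69 (≈ $21.3495 each)
Jun 10, sell 372: 372/763 × $16,289.69 → $7,942.02
Jun 11, sell 192: 192/391 × $8,347.67 → $4,099.11
Total COGS = $3,480.25 + $5,127.06 + $7,942.02 + $4,099.11 = $20,648.44
Ending inventory (cost pool remaining) = $4,248.56
Check: goods available $24,897.00 = COGS $20,648.44 + ending $4,248.56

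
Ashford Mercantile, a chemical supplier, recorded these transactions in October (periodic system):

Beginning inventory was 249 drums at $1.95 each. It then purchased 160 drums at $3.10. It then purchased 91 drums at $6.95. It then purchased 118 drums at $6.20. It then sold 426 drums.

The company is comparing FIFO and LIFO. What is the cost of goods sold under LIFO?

FIFO COGS: 249 @ $1.95 + 160 @ $3.10 + 17 @ $6.95 = $1,099.70
LIFO COGS: 118 @ $6.20 + 91 @ $6.95 + 160 @ $3.10 + 57 @ $1.95 = $1,971.20

COGS = $1,971.20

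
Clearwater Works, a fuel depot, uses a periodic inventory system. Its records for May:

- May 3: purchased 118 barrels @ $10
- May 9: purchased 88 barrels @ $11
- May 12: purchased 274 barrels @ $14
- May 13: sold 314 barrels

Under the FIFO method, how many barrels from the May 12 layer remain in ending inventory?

May 13, 314 sold [FIFO — oldest first]: 118 @ $10 + 88 @ $11 + 108 @ $14 = $3,660
Ending inventory: 166 @ $14 = $2,324

166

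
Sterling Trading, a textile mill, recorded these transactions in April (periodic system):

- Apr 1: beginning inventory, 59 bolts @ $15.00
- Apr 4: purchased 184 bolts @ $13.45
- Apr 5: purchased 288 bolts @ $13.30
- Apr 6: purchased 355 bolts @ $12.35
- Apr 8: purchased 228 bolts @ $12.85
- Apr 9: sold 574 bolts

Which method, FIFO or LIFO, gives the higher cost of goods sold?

FIFO

FIFO COGS: 59 @ $15.00 + 184 @ $13.45 + 288 @ $13.30 + 43 @ $12.35 = $7,721.25
LIFO COGS: 228 @ $12.85 + 346 @ $12.35 = $7,202.90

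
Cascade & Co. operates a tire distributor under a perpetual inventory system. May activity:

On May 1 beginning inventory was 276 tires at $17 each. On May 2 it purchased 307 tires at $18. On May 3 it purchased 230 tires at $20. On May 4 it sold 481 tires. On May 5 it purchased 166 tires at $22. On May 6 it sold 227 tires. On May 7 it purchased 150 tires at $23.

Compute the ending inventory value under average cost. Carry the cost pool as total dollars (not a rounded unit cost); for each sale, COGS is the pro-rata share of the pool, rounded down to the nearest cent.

After May 1: 276 on hand, pool $4,692.00 (≈ $17.0000 each)
After May 2: 583 on hand, pool $10,218.00 (≈ $17.5266 each)
After May 3: 813 on hand, pool $14,818.00 (≈ $18.2263 each)
May 4, sell 481: 481/813 × $14,818.00 → $8,766.86
After May 5: 498 on hand, pool $9,703.14 (≈ $19.4842 each)
May 6, sell 227: 227/498 × $9,703.14 → $4,422.91
After May 7: 421 on hand, pool $8,730.23 (≈ $20.7369 each)
Total COGS = $8,766.86 + $4,422.91 = $13,189.77
Ending inventory (cost pool remaining) = $8,730.23
Check: goods available $21,920.00 = COGS $13,189.77 + ending $8,730.23

Ending inventory = $8,730.23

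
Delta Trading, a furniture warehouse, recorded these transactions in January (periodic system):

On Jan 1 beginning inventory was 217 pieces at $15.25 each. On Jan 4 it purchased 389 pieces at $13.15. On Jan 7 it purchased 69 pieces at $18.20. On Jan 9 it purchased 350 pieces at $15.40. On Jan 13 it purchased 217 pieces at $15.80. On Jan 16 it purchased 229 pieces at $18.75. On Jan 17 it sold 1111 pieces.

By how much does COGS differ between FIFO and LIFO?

FIFO COGS: 217 @ $15.25 + 389 @ $13.15 + 69 @ $18.20 + 350 @ $15.40 + 86 @ $15.80 = $16,429.20
LIFO COGS: 229 @ $18.75 + 217 @ $15.80 + 350 @ $15.40 + 69 @ $18.20 + 246 @ $13.15 = $17,603.05
Difference = |$16,429.20 − $17,603.05| = $1,173.85

$1,173.85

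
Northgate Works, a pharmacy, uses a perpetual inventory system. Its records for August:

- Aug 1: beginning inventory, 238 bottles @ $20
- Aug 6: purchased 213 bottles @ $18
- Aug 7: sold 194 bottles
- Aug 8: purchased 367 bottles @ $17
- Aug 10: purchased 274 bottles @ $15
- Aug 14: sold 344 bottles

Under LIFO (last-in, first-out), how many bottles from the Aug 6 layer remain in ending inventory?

Aug 7, 194 sold [LIFO — newest first]: 194 @ $18 = $3,492
Aug 14, 344 sold [LIFO — newest first]: 274 @ $15 + 70 @ $17 = $5,300
Total COGS = $3,492 + $5,300 = $8,792
Ending inventory: 238 @ $20 + 19 @ $18 + 297 @ $17 = $10,151
Check: goods available $18,943 = COGS $8,792 + ending $10,151

19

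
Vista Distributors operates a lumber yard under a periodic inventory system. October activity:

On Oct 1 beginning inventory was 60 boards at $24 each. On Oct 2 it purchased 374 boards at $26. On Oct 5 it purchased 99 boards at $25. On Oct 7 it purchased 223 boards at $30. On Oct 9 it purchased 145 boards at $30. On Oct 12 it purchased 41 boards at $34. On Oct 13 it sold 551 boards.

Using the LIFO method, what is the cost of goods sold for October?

Oct 13, 551 sold [LIFO — newest first]: 41 @ $34 + 145 @ $30 + 223 @ $30 + 99 @ $25 + 43 @ $26 = $16,027
Ending inventory: 60 @ $24 + 331 @ $26 = $10,046

COGS = $16,027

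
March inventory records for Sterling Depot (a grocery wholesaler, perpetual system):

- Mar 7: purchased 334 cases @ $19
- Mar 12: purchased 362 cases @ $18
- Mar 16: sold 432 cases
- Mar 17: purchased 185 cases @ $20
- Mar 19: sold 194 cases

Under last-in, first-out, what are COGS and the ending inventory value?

COGS = $11,717; ending inventory = $4,845

Mar 16, 432 sold [LIFO — newest first]: 362 @ $18 + 70 @ $19 = $7,846
Mar 19, 194 sold [LIFO — newest first]: 185 @ $20 + 9 @ $19 = $3,871
Total COGS = $7,846 + $3,871 = $11,717
Ending inventory: 255 @ $19 = $4,845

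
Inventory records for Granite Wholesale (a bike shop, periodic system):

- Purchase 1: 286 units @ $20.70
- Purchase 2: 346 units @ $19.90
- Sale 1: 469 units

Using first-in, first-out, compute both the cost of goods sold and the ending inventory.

Sale 1 (469) [FIFO — oldest first]: 286 @ $20.70 + 183 @ $19.90 = $9,561.90
Ending inventory: 163 @ $19.90 = $3,243.70

COGS = $9,561.90; ending inventory = $3,243.70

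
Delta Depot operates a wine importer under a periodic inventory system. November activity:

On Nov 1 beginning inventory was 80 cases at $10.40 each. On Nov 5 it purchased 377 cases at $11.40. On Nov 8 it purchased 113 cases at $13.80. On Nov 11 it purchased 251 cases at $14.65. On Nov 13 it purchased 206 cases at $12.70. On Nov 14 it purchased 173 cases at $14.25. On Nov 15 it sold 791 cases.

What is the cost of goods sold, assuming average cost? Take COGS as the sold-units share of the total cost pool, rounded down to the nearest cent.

COGS = $10,182.67

Nov 15, sell 791: 791/1200 × $15,447.80 → $10,182.67
Ending inventory (cost pool remaining) = $5,265.13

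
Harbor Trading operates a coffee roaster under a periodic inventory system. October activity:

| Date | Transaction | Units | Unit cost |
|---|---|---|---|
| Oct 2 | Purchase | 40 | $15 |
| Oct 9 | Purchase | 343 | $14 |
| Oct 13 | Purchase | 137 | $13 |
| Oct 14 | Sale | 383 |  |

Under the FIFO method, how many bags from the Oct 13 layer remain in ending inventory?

137

Oct 14, 383 sold [FIFO — oldest first]: 40 @ $15 + 343 @ $14 = $5,402
Ending inventory: 137 @ $13 = $1,781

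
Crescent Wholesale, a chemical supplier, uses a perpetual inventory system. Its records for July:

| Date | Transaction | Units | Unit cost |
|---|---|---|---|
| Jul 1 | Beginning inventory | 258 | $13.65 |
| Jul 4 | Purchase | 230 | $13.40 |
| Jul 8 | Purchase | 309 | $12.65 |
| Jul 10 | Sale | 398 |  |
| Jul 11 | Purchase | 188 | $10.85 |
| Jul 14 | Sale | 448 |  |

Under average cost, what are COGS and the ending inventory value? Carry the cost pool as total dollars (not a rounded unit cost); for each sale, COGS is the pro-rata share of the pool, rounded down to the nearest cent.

After Jul 1: 258 on hand, pool $3,521.70 (≈ $13.6500 each)
After Jul 4: 488 on hand, pool $6,603.70 (≈ $13.5322 each)
After Jul 8: 797 on hand, pool $10,512.55 (≈ $13.1902 each)
Jul 10, sell 398: 398/797 × $10,512.55 → $5,249.67
After Jul 11: 587 on hand, pool $7,302.68 (≈ $12.4407 each)
Jul 14, sell 448: 448/587 × $7,302.68 → $5,573.42
Total COGS = $5,249.67 + $5,573.42 = $10,823.09
Ending inventory (cost pool remaining) = $1,729.26

COGS = $10,823.09; ending inventory = $1,729.26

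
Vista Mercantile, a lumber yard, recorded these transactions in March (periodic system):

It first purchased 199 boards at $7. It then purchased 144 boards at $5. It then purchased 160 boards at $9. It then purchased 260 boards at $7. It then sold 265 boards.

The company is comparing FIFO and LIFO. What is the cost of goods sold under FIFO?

FIFO COGS: 199 @ $7 + 66 @ $5 = $1,723
LIFO COGS: 260 @ $7 + 5 @ $9 = $1,865

COGS = $1,723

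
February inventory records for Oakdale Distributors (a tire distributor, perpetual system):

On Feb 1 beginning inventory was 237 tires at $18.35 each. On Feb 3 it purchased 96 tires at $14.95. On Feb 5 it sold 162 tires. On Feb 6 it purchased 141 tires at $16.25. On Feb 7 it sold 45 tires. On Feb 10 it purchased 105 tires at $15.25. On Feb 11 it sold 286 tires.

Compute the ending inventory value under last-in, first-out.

Ending inventory = $1,578.10

Feb 5, 162 sold [LIFO — newest first]: 96 @ $14.95 + 66 @ $18.35 = $2,646.30
Feb 7, 45 sold [LIFO — newest first]: 45 @ $16.25 = $731.25
Feb 11, 286 sold [LIFO — newest first]: 105 @ $15.25 + 96 @ $16.25 + 85 @ $18.35 = $4,721.00
Total COGS = $2,646.30 + $731.25 + $4,721.00 = $8,098.55
Ending inventory: 86 @ $18.35 = $1,578.10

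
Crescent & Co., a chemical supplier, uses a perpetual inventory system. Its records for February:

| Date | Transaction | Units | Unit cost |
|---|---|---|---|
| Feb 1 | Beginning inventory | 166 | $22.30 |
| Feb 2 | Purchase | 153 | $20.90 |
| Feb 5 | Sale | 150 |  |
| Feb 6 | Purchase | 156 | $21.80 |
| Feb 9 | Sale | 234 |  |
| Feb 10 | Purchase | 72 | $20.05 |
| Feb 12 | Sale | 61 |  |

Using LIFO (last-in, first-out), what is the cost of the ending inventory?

Ending inventory = $2,249.85

Feb 5, 150 sold [LIFO — newest first]: 150 @ $20.90 = $3,135.00
Feb 9, 234 sold [LIFO — newest first]: 156 @ $21.80 + 3 @ $20.90 + 75 @ $22.30 = $5,136.00
Feb 12, 61 sold [LIFO — newest first]: 61 @ $20.05 = $1,223.05
Total COGS = $3,135.00 + $5,136.00 + $1,223.05 = $9,494.05
Ending inventory: 91 @ $22.30 + 11 @ $20.05 = $2,249.85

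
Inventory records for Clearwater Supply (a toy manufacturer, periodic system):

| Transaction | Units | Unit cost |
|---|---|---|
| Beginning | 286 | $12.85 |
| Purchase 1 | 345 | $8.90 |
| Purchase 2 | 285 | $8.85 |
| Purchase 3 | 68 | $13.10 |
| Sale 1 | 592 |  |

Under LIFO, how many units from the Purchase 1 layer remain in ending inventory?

106

Sale 1 (592) [LIFO — newest first]: 68 @ $13.10 + 285 @ $8.85 + 239 @ $8.90 = $5,540.15
Ending inventory: 286 @ $12.85 + 106 @ $8.90 = $4,618.50
Check: goods available $10,158.65 = COGS $5,540.15 + ending $4,618.50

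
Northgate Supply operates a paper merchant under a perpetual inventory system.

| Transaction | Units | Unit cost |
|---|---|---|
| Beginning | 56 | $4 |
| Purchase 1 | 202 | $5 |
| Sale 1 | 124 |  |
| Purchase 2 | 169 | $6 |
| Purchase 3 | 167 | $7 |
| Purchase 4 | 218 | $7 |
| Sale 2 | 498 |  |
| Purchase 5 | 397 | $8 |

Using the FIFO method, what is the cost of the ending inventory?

Sale 1 (124) [FIFO — oldest first]: 56 @ $4 + 68 @ $5 = $564
Sale 2 (498) [FIFO — oldest first]: 134 @ $5 + 169 @ $6 + 167 @ $7 + 28 @ $7 = $3,049
Total COGS = $564 + $3,049 = $3,613
Ending inventory: 190 @ $7 + 397 @ $8 = $4,506
Check: goods available $8,119 = COGS $3,613 + ending $4,506

Ending inventory = $4,506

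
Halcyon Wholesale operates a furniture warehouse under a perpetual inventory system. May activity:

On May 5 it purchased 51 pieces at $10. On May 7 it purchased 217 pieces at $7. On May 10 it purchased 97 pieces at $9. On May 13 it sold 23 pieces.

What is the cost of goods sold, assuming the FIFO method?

May 13, 23 sold [FIFO — oldest first]: 23 @ $10 = $230
Ending inventory: 28 @ $10 + 217 @ $7 + 97 @ $9 = $2,672

COGS = $230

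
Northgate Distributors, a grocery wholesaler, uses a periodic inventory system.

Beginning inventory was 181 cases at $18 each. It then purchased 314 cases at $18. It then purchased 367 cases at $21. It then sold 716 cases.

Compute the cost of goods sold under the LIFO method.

COGS = $13,989

Sale 1 (716) [LIFO — newest first]: 367 @ $21 + 314 @ $18 + 35 @ $18 = $13,989
Ending inventory: 146 @ $18 = $2,628
Check: goods available $16,617 = COGS $13,989 + ending $2,628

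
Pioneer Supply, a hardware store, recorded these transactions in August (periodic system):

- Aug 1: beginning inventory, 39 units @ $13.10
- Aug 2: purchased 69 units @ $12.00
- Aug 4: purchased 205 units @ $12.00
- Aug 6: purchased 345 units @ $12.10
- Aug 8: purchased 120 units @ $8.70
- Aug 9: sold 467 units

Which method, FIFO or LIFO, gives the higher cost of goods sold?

FIFO

FIFO COGS: 39 @ $13.10 + 69 @ $12.00 + 205 @ $12.00 + 154 @ $12.10 = $5,662.30
LIFO COGS: 120 @ $8.70 + 345 @ $12.10 + 2 @ $12.00 = $5,242.50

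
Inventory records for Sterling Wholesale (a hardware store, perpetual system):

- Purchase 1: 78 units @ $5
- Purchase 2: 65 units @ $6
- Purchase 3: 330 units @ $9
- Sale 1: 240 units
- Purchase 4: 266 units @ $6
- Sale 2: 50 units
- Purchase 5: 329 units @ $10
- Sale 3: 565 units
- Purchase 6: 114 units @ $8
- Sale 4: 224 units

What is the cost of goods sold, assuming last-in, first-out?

Sale 1 (240) [LIFO — newest first]: 240 @ $9 = $2,160
Sale 2 (50) [LIFO — newest first]: 50 @ $6 = $300
Sale 3 (565) [LIFO — newest first]: 329 @ $10 + 216 @ $6 + 20 @ $9 = $4,766
Sale 4 (224) [LIFO — newest first]: 114 @ $8 + 70 @ $9 + 40 @ $6 = $1,782
Total COGS = $2,160 + $300 + $4,766 + $1,782 = $9,008
Ending inventory: 78 @ $5 + 25 @ $6 = $540

COGS = $9,008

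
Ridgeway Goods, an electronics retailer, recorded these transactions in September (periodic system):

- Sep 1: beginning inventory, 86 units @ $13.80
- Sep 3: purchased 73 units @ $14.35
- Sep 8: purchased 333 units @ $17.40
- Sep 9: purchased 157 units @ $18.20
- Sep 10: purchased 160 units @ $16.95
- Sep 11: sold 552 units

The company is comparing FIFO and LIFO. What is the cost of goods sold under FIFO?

COGS = $9,120.55

FIFO COGS: 86 @ $13.80 + 73 @ $14.35 + 333 @ $17.40 + 60 @ $18.20 = $9,120.55
LIFO COGS: 160 @ $16.95 + 157 @ $18.20 + 235 @ $17.40 = $9,658.40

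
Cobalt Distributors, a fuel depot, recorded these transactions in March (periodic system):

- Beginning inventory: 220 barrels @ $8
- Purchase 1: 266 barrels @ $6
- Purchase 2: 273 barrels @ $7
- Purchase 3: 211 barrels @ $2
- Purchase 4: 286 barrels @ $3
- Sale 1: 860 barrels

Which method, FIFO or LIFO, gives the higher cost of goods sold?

FIFO COGS: 220 @ $8 + 266 @ $6 + 273 @ $7 + 101 @ $2 = $5,469
LIFO COGS: 286 @ $3 + 211 @ $2 + 273 @ $7 + 90 @ $6 = $3,731

FIFO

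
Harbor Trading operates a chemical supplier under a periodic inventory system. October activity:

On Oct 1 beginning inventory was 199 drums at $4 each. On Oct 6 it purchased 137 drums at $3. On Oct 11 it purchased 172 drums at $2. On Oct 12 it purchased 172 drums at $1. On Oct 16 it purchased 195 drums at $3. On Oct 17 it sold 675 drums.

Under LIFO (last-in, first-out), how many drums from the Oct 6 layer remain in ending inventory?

1

Oct 17, 675 sold [LIFO — newest first]: 195 @ $3 + 172 @ $1 + 172 @ $2 + 136 @ $3 = $1,509
Ending inventory: 199 @ $4 + 1 @ $3 = $799
Check: goods available $2,308 = COGS $1,509 + ending $799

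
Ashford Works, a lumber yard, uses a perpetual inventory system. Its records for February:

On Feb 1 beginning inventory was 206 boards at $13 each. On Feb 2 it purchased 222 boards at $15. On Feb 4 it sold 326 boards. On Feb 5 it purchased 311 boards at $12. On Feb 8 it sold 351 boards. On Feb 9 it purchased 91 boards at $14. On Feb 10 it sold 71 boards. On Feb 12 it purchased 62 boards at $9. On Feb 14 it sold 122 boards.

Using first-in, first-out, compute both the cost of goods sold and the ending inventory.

COGS = $11,374; ending inventory = $198

Feb 4, 326 sold [FIFO — oldest first]: 206 @ $13 + 120 @ $15 = $4,478
Feb 8, 351 sold [FIFO — oldest first]: 102 @ $15 + 249 @ $12 = $4,518
Feb 10, 71 sold [FIFO — oldest first]: 62 @ $12 + 9 @ $14 = $870
Feb 14, 122 sold [FIFO — oldest first]: 82 @ $14 + 40 @ $9 = $1,508
Total COGS = $4,478 + $4,518 + $870 + $1,508 = $11,374
Ending inventory: 22 @ $9 = $198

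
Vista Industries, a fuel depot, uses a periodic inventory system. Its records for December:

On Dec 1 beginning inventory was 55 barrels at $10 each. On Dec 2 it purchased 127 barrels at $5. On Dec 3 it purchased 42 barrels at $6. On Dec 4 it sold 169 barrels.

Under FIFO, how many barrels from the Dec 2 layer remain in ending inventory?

Dec 4, 169 sold [FIFO — oldest first]: 55 @ $10 + 114 @ $5 = $1,120
Ending inventory: 13 @ $5 + 42 @ $6 = $317

13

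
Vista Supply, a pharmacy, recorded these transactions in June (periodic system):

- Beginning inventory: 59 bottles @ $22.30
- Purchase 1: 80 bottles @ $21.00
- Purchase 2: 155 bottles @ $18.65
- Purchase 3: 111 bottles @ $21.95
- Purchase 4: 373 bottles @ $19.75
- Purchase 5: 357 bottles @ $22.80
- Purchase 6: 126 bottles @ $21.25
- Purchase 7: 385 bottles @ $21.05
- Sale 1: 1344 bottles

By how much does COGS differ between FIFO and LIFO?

$295.05

FIFO COGS: 59 @ $22.30 + 80 @ $21.00 + 155 @ $18.65 + 111 @ $21.95 + 373 @ $19.75 + 357 @ $22.80 + 126 @ $21.25 + 83 @ $21.05 = $28,253.90
LIFO COGS: 385 @ $21.05 + 126 @ $21.25 + 357 @ $22.80 + 373 @ $19.75 + 103 @ $21.95 = $28,548.95
Difference = |$28,253.90 − $28,548.95| = $295.05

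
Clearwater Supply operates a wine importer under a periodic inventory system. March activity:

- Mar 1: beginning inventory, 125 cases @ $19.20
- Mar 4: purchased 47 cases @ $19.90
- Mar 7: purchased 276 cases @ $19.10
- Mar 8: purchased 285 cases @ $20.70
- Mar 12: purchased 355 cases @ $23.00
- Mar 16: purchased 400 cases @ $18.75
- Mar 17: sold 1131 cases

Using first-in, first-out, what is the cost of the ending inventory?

Mar 17, 1131 sold [FIFO — oldest first]: 125 @ $19.20 + 47 @ $19.90 + 276 @ $19.10 + 285 @ $20.70 + 355 @ $23.00 + 43 @ $18.75 = $23,477.65
Ending inventory: 357 @ $18.75 = $6,693.75
Check: goods available $30,171.40 = COGS $23,477.65 + ending $6,693.75

Ending inventory = $6,693.75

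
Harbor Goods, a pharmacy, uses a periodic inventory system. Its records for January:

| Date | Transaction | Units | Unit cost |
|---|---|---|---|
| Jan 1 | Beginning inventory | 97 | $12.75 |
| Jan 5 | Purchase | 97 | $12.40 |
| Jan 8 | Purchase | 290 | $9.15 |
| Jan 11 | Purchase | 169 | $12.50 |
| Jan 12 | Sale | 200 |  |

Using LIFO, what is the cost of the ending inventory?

Jan 12, 200 sold [LIFO — newest first]: 169 @ $12.50 + 31 @ $9.15 = $2,396.15
Ending inventory: 97 @ $12.75 + 97 @ $12.40 + 259 @ $9.15 = $4,809.40

Ending inventory = $4,809.40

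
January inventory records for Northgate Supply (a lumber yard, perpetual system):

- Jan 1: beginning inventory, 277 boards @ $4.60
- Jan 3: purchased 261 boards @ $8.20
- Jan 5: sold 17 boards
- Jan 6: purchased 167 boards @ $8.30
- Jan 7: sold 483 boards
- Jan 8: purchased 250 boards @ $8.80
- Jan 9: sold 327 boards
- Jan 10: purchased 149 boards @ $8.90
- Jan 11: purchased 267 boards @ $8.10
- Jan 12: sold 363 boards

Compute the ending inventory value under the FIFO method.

Ending inventory = $1,466.10

Jan 5, 17 sold [FIFO — oldest first]: 17 @ $4.60 = $78.20
Jan 7, 483 sold [FIFO — oldest first]: 260 @ $4.60 + 223 @ $8.20 = $3,024.60
Jan 9, 327 sold [FIFO — oldest first]: 38 @ $8.20 + 167 @ $8.30 + 122 @ $8.80 = $2,771.30
Jan 12, 363 sold [FIFO — oldest first]: 128 @ $8.80 + 149 @ $8.90 + 86 @ $8.10 = $3,149.10
Total COGS = $78.20 + $3,024.60 + $2,771.30 + $3,149.10 = $9,023.20
Ending inventory: 181 @ $8.10 = $1,466.10
Check: goods available $10,489.30 = COGS $9,023.20 + ending $1,466.10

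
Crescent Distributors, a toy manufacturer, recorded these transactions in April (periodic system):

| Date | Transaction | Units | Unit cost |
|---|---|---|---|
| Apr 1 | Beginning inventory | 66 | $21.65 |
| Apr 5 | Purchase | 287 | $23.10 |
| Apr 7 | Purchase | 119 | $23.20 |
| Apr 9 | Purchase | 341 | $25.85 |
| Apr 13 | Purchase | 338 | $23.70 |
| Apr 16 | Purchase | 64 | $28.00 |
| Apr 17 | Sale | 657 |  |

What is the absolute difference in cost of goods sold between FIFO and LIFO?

FIFO COGS: 66 @ $21.65 + 287 @ $23.10 + 119 @ $23.20 + 185 @ $25.85 = $15,601.65
LIFO COGS: 64 @ $28.00 + 338 @ $23.70 + 255 @ $25.85 = $16,394.35
Difference = |$15,601.65 − $16,394.35| = $792.70

$792.70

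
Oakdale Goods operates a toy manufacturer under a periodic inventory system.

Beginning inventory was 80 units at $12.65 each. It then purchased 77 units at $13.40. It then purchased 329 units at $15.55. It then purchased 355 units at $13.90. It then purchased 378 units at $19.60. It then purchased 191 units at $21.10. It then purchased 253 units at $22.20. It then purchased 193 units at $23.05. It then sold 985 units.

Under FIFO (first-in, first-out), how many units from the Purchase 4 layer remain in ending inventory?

234

Sale 1 (985) [FIFO — oldest first]: 80 @ $12.65 + 77 @ $13.40 + 329 @ $15.55 + 355 @ $13.90 + 144 @ $19.60 = $14,916.65
Ending inventory: 234 @ $19.60 + 191 @ $21.10 + 253 @ $22.20 + 193 @ $23.05 = $18,681.75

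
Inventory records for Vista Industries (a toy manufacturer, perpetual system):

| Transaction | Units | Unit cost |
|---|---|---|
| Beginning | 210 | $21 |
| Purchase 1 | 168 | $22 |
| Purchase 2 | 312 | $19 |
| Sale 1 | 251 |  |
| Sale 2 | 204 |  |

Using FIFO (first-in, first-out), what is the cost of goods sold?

Sale 1 (251) [FIFO — oldest first]: 210 @ $21 + 41 @ $22 = $5,312
Sale 2 (204) [FIFO — oldest first]: 127 @ $22 + 77 @ $19 = $4,257
Total COGS = $5,312 + $4,257 = $9,569
Ending inventory: 235 @ $19 = $4,465
Check: goods available $14,034 = COGS $9,569 + ending $4,465

COGS = $9,569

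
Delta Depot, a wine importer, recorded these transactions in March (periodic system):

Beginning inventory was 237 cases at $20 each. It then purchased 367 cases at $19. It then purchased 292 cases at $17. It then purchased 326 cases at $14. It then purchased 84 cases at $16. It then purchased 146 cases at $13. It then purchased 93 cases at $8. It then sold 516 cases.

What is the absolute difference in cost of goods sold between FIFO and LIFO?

FIFO COGS: 237 @ $20 + 279 @ $19 = $10,041
LIFO COGS: 93 @ $8 + 146 @ $13 + 84 @ $16 + 193 @ $14 = $6,688
Difference = |$10,041 − $6,688| = $3,353

$3,353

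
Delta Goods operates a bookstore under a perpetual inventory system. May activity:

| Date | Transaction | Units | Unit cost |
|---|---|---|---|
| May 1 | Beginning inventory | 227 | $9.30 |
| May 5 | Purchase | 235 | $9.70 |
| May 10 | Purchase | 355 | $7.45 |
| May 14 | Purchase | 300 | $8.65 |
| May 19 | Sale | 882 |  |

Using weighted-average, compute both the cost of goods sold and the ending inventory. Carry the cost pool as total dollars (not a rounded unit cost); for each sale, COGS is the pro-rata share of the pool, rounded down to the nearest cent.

After May 1: 227 on hand, pool $2,111.10 (≈ $9.3000 each)
After May 5: 462 on hand, pool $4,390.60 (≈ $9.5035 each)
After May 10: 817 on hand, pool $7,035.35 (≈ $8.6112 each)
After May 14: 1117 on hand, pool $9,630.35 (≈ $8.6216 each)
May 19, sell 882: 882/1117 × $9,630.35 → $7,604.26
Ending inventory (cost pool remaining) = $2,026.09

COGS = $7,604.26; ending inventory = $2,026.09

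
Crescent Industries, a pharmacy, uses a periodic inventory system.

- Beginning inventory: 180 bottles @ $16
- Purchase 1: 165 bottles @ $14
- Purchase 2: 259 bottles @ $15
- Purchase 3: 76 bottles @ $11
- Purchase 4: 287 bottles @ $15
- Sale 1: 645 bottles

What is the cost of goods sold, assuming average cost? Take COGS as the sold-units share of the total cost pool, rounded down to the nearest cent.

Sale 1, sell 645: 645/967 × $14,216.00 → $9,482.23
Ending inventory (cost pool remaining) = $4,733.77

COGS = $9,482.23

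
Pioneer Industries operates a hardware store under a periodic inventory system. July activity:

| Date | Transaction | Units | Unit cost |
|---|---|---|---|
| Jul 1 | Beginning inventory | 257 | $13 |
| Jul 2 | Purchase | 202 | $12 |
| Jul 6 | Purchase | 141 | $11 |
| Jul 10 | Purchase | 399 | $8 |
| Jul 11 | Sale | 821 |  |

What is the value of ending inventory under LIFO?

Jul 11, 821 sold [LIFO — newest first]: 399 @ $8 + 141 @ $11 + 202 @ $12 + 79 @ $13 = $8,194
Ending inventory: 178 @ $13 = $2,314

Ending inventory = $2,314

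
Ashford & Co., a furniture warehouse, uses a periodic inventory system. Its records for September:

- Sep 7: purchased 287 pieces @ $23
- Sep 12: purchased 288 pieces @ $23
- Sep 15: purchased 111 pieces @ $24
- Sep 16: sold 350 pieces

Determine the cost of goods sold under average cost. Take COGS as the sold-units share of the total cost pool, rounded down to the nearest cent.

COGS = $8,106.63

Sep 16, sell 350: 350/686 × $15,889.00 → $8,106.63
Ending inventory (cost pool remaining) = $7,782.37
Check: goods available $15,889.00 = COGS $8,106.63 + ending $7,782.37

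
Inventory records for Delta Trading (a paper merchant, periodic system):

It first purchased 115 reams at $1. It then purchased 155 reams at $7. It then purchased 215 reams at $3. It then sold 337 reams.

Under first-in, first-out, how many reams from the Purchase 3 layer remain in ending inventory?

148

Sale 1 (337) [FIFO — oldest first]: 115 @ $1 + 155 @ $7 + 67 @ $3 = $1,401
Ending inventory: 148 @ $3 = $444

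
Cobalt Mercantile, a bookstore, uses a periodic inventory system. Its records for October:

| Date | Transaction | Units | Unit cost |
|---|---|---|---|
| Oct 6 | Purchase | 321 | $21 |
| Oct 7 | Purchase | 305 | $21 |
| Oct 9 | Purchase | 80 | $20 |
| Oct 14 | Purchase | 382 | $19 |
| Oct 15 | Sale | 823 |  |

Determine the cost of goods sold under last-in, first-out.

Oct 15, 823 sold [LIFO — newest first]: 382 @ $19 + 80 @ $20 + 305 @ $21 + 56 @ $21 = $16,439
Ending inventory: 265 @ $21 = $5,565
Check: goods available $22,004 = COGS $16,439 + ending $5,565

COGS = $16,439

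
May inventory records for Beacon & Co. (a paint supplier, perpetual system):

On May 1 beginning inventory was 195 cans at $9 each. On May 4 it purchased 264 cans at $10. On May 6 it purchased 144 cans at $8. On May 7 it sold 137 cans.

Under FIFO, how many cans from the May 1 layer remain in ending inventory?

May 7, 137 sold [FIFO — oldest first]: 137 @ $9 = $1,233
Ending inventory: 58 @ $9 + 264 @ $10 + 144 @ $8 = $4,314

58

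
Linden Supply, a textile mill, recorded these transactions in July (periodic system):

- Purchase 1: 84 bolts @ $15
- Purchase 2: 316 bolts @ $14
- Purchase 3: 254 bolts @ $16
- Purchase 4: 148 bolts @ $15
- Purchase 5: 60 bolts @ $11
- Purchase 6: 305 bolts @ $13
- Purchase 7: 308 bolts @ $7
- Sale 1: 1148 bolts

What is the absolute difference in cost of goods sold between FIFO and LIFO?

FIFO COGS: 84 @ $15 + 316 @ $14 + 254 @ $16 + 148 @ $15 + 60 @ $11 + 286 @ $13 = $16,346
LIFO COGS: 308 @ $7 + 305 @ $13 + 60 @ $11 + 148 @ $15 + 254 @ $16 + 73 @ $14 = $14,087
Difference = |$16,346 − $14,087| = $2,259

$2,259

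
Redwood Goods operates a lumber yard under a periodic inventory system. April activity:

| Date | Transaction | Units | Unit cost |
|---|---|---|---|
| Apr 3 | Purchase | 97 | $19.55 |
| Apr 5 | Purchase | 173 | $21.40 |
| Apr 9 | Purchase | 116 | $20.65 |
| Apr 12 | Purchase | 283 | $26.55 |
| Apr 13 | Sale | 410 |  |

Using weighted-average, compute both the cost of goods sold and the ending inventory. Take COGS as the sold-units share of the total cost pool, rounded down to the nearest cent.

COGS = $9,503.91; ending inventory = $6,003.69

Apr 13, sell 410: 410/669 × $15,507.60 → $9,503.91
Ending inventory (cost pool remaining) = $6,003.69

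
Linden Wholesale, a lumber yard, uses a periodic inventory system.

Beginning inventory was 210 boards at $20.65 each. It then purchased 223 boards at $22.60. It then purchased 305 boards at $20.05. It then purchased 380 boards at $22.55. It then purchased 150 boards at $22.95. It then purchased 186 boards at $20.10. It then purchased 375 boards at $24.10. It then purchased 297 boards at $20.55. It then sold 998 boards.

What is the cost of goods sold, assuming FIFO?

COGS = $21,354.55

Sale 1 (998) [FIFO — oldest first]: 210 @ $20.65 + 223 @ $22.60 + 305 @ $20.05 + 260 @ $22.55 = $21,354.55
Ending inventory: 120 @ $22.55 + 150 @ $22.95 + 186 @ $20.10 + 375 @ $24.10 + 297 @ $20.55 = $25,027.95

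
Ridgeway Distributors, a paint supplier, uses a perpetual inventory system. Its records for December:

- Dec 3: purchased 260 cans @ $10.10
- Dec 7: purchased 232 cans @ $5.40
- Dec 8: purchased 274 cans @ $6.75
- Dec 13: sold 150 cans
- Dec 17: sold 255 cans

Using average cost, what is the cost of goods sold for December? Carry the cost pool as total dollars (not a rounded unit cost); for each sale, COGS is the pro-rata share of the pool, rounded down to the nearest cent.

After Dec 3: 260 on hand, pool $2,626.00 (≈ $10.1000 each)
After Dec 7: 492 on hand, pool $3,878.80 (≈ $7.8837 each)
After Dec 8: 766 on hand, pool $5,728.30 (≈ $7.4782 each)
Dec 13, sell 150: 150/766 × $5,728.30 → $1,121.72
Dec 17, sell 255: 255/616 × $4,606.58 → $1,906.94
Total COGS = $1,121.72 + $1,906.94 = $3,028.66
Ending inventory (cost pool remaining) = $2,699.64
Check: goods available $5,728.30 = COGS $3,028.66 + ending $2,699.64

COGS = $3,028.66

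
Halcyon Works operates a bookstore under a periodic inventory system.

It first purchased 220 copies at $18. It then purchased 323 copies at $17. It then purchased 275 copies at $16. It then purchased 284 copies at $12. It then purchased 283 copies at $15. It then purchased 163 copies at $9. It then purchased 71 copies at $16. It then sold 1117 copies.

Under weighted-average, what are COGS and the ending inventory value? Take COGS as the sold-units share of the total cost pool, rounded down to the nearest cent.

COGS = $16,632.19; ending inventory = $7,474.81

Sale 1, sell 1117: 1117/1619 × $24,107.00 → $16,632.19
Ending inventory (cost pool remaining) = $7,474.81
Check: goods available $24,107.00 = COGS $16,632.19 + ending $7,474.81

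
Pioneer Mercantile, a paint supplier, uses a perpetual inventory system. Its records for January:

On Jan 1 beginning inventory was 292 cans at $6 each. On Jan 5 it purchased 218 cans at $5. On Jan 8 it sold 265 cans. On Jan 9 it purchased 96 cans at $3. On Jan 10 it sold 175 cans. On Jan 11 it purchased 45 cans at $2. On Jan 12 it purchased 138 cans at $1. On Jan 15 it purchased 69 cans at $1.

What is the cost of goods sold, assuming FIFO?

Jan 8, 265 sold [FIFO — oldest first]: 265 @ $6 = $1,590
Jan 10, 175 sold [FIFO — oldest first]: 27 @ $6 + 148 @ $5 = $902
Total COGS = $1,590 + $902 = $2,492
Ending inventory: 70 @ $5 + 96 @ $3 + 45 @ $2 + 138 @ $1 + 69 @ $1 = $935
Check: goods available $3,427 = COGS $2,492 + ending $935

COGS = $2,492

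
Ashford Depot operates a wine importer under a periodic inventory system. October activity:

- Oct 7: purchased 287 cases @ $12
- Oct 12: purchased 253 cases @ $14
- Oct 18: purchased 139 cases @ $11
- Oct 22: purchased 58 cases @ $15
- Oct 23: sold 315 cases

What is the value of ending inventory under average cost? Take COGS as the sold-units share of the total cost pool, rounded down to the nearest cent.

Ending inventory = $5,373.78

Oct 23, sell 315: 315/737 × $9,385.00 → $4,011.22
Ending inventory (cost pool remaining) = $5,373.78
Check: goods available $9,385.00 = COGS $4,011.22 + ending $5,373.78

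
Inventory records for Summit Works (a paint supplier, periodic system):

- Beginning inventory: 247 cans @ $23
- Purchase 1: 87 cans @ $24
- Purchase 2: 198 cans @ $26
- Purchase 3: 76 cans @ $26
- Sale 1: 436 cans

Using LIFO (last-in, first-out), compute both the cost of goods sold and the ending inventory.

Sale 1 (436) [LIFO — newest first]: 76 @ $26 + 198 @ $26 + 87 @ $24 + 75 @ $23 = $10,937
Ending inventory: 172 @ $23 = $3,956

COGS = $10,937; ending inventory = $3,956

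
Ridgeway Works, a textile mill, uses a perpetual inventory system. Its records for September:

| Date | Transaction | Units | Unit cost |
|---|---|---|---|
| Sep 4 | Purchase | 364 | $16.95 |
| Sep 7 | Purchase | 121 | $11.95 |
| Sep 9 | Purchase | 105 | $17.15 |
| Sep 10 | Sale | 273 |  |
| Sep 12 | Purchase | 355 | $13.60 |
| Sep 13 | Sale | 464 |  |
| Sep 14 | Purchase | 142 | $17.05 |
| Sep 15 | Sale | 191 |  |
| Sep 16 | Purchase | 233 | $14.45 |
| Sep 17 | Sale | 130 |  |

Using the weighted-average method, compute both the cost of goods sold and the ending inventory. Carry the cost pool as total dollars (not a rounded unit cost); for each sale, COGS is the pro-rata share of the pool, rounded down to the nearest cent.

After Sep 4: 364 on hand, pool $6,169.80 (≈ $16.9500 each)
After Sep 7: 485 on hand, pool $7,615.75 (≈ $15.7026 each)
After Sep 9: 590 on hand, pool $9,416.50 (≈ $15.9602 each)
Sep 10, sell 273: 273/590 × $9,416.50 → $4,357.12
After Sep 12: 672 on hand, pool $9,887.38 (≈ $14.7134 each)
Sep 13, sell 464: 464/672 × $9,887.38 → $6,827.00
After Sep 14: 350 on hand, pool $5,481.48 (≈ $15.6614 each)
Sep 15, sell 191: 191/350 × $5,481.48 → $2,991.32
After Sep 16: 392 on hand, pool $5,857.01 (≈ $14.9414 each)
Sep 17, sell 130: 130/392 × $5,857.01 → $1,942.37
Total COGS = $4,357.12 + $6,827.00 + $2,991.32 + $1,942.37 = $16,117.81
Ending inventory (cost pool remaining) = $3,914.64

COGS = $16,117.81; ending inventory = $3,914.64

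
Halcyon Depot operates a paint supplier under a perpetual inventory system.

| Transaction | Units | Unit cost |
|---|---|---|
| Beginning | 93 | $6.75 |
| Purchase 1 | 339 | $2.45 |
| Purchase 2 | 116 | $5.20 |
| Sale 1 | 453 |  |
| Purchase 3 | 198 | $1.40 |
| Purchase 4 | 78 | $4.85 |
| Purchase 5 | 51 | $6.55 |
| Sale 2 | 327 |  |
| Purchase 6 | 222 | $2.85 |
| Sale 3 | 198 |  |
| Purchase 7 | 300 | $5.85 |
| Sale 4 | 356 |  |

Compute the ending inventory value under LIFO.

Sale 1 (453) [LIFO — newest first]: 116 @ $5.20 + 337 @ $2.45 = $1,428.85
Sale 2 (327) [LIFO — newest first]: 51 @ $6.55 + 78 @ $4.85 + 198 @ $1.40 = $989.55
Sale 3 (198) [LIFO — newest first]: 198 @ $2.85 = $564.30
Sale 4 (356) [LIFO — newest first]: 300 @ $5.85 + 24 @ $2.85 + 2 @ $2.45 + 30 @ $6.75 = $2,030.80
Total COGS = $1,428.85 + $989.55 + $564.30 + $2,030.80 = $5,013.50
Ending inventory: 63 @ $6.75 = $425.25

Ending inventory = $425.25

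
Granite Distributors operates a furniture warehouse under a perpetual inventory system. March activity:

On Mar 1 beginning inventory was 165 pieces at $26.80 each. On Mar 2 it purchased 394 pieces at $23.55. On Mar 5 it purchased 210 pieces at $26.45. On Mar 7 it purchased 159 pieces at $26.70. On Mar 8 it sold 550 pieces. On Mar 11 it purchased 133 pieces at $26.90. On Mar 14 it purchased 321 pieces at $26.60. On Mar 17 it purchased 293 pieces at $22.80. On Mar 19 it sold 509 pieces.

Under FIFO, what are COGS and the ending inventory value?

Mar 8, 550 sold [FIFO — oldest first]: 165 @ $26.80 + 385 @ $23.55 = $13,488.75
Mar 19, 509 sold [FIFO — oldest first]: 9 @ $23.55 + 210 @ $26.45 + 159 @ $26.70 + 131 @ $26.90 = $13,535.65
Total COGS = $13,488.75 + $13,535.65 = $27,024.40
Ending inventory: 2 @ $26.90 + 321 @ $26.60 + 293 @ $22.80 = $15,272.80

COGS = $27,024.40; ending inventory = $15,272.80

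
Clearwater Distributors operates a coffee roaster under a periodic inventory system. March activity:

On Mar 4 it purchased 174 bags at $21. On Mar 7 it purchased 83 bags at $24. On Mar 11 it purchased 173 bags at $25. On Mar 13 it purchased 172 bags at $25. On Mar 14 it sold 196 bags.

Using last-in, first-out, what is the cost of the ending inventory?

Mar 14, 196 sold [LIFO — newest first]: 172 @ $25 + 24 @ $25 = $4,900
Ending inventory: 174 @ $21 + 83 @ $24 + 149 @ $25 = $9,371

Ending inventory = $9,371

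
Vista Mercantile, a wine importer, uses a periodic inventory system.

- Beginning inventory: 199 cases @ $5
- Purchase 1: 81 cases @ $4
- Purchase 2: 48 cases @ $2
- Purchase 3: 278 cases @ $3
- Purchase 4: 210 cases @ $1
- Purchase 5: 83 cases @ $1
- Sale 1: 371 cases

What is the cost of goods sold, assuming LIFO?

COGS = $527

Sale 1 (371) [LIFO — newest first]: 83 @ $1 + 210 @ $1 + 78 @ $3 = $527
Ending inventory: 199 @ $5 + 81 @ $4 + 48 @ $2 + 200 @ $3 = $2,015
Check: goods available $2,542 = COGS $527 + ending $2,015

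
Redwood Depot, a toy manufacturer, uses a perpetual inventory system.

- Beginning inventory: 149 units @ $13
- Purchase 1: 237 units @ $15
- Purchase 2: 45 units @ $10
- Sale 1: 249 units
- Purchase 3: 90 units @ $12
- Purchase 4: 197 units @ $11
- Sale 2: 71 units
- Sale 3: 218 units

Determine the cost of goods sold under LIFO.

Sale 1 (249) [LIFO — newest first]: 45 @ $10 + 204 @ $15 = $3,510
Sale 2 (71) [LIFO — newest first]: 71 @ $11 = $781
Sale 3 (218) [LIFO — newest first]: 126 @ $11 + 90 @ $12 + 2 @ $15 = $2,496
Total COGS = $3,510 + $781 + $2,496 = $6,787
Ending inventory: 149 @ $13 + 31 @ $15 = $2,402
Check: goods available $9,189 = COGS $6,787 + ending $2,402

COGS = $6,787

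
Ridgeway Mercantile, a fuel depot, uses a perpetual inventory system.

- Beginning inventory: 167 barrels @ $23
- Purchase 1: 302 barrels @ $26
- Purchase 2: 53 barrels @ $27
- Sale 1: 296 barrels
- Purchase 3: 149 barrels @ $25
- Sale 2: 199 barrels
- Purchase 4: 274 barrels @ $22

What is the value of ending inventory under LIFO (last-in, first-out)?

Sale 1 (296) [LIFO — newest first]: 53 @ $27 + 243 @ $26 = $7,749
Sale 2 (199) [LIFO — newest first]: 149 @ $25 + 50 @ $26 = $5,025
Total COGS = $7,749 + $5,025 = $12,774
Ending inventory: 167 @ $23 + 9 @ $26 + 274 @ $22 = $10,103

Ending inventory = $10,103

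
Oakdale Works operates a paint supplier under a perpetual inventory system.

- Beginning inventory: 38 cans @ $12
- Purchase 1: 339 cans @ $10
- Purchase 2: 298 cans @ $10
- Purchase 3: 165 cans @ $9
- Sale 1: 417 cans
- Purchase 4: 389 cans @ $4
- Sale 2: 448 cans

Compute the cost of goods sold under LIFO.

Sale 1 (417) [LIFO — newest first]: 165 @ $9 + 252 @ $10 = $4,005
Sale 2 (448) [LIFO — newest first]: 389 @ $4 + 46 @ $10 + 13 @ $10 = $2,146
Total COGS = $4,005 + $2,146 = $6,151
Ending inventory: 38 @ $12 + 326 @ $10 = $3,716
Check: goods available $9,867 = COGS $6,151 + ending $3,716

COGS = $6,151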